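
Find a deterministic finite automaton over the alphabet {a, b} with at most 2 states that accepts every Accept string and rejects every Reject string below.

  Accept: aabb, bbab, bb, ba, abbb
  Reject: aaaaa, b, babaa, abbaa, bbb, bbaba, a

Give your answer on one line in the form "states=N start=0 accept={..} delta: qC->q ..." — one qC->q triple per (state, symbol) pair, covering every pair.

Grow the machine one transition at a time. Run the examples from 0; the earliest place one falls off (shortest prefix, ties alphabetical) gets sent to the lowest-numbered state that keeps every Accept/Reject pair distinguishable — a pair clashes when both reach the same state with identical unread suffix — and to a fresh state only if none does.
a: 0a undefined. 0a->0: no, abbb/bbb meet in 0 with "bbb" left. Open state 1: 0a->1.
b: 0b undefined. 0b->0: no, bb/b meet in 0. 0b->1: ok.
aa: 1a undefined. 1a->0: ok.
ab: 1b undefined. 1b->0: ok.
All examples now run through 2 states with every (state, symbol) defined. Accept strings end in {0}, Reject strings end in {1}; accept={0}.

states=2 start=0 accept={0} delta: 0a->1 0b->1 1a->0 1b->0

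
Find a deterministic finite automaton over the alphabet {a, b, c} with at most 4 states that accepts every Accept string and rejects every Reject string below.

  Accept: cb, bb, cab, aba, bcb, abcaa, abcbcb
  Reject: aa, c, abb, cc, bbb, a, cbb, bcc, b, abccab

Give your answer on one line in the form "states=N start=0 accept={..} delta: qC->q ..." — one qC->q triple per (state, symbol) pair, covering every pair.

states=4 start=0 accept={0,2} delta: 0a->1 0b->1 0c->1 1a->1 1b->2 1c->1 2a->0 2b->1 2c->3 3a->2 3b->0 3c->2

Fold the examples into a partial DFA from state 0: repeatedly fix the first undefined (state, symbol) met by the shortest-then-alphabetical prefix, trying targets in increasing order and rejecting any under which an Accept and a Reject string meet in one state with the same remainder; add a state when all current targets are rejected. Accepting states are where Accept strings end.
a: 0a undefined. 0a->0: no, bb/abb meet in 0 with "bb" left. Open state 1: 0a->1.
b: 0b undefined. 0b->0: no, bb/bbb meet in 0. 0b->1: ok.
c: 0c undefined. 0c->0: no, cb/a meet in 1. 0c->1: ok.
aa: 1a undefined. 1a->0: no, cab/c meet in 1. 1a->1: ok.
ab: 1b undefined. 1b->0: no, aba/aa meet in 1. 1b->1: no, cb/aa meet in 1. Open state 2: 1b->2.
bc: 1c undefined. 1c->0: no, bcb/aa meet in 1. 1c->1: ok.
aba: 2a undefined. 2a->0: ok.
abb: 2b undefined. 2b->0: no, aba/abb meet in 0. 2b->1: ok.
abc: 2c undefined. 2c->0: no, cb/abccab meet in 2. 2c->1: no, cb/abccab meet in 2. 2c->2: no, abcaa/aa meet in 1. Open state 3: 2c->3.
abca: 3a undefined. 3a->0: no, abcaa/aa meet in 1. 3a->1: no, abcaa/aa meet in 1. 3a->2: ok.
abcb: 3b undefined. 3b->0: ok.
abcc: 3c undefined. 3c->0: no, cb/abccab meet in 2. 3c->1: no, cb/abccab meet in 2. 3c->2: ok.
All examples now run through 4 states with every (state, symbol) defined. Accept strings end in {0,2}, Reject strings end in {1}; accept={0,2}.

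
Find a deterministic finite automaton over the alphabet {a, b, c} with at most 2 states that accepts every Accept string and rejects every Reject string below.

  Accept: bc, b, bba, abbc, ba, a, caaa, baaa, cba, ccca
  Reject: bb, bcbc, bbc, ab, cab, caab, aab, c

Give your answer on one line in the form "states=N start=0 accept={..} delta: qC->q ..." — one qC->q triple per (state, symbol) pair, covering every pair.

Fold the examples into a partial DFA from state 0: repeatedly fix the first undefined (state, symbol) met by the shortest-then-alphabetical prefix, trying targets in increasing order and rejecting any under which an Accept and a Reject string meet in one state with the same remainder; add a state when all current targets are rejected. Accepting states are where Accept strings end.
a: 0a undefined. 0a->0: no, b/ab meet in 0 with "b" left. Open state 1: 0a->1.
b: 0b undefined. 0b->0: no, bc/bbc meet in 0 with "c" left. 0b->1: ok.
c: 0c undefined. 0c->0: ok.
aa: 1a undefined. 1a->0: no, b/caab meet in 1. 1a->1: ok.
ab: 1b undefined. 1b->0: ok.
bc: 1c undefined. 1c->0: no, bc/bb meet in 0. 1c->1: ok.
All examples now run through 2 states with every (state, symbol) defined. Accept strings end in {1}, Reject strings end in {0}; accept={1}.

states=2 start=0 accept={1} delta: 0a->1 0b->1 0c->0 1a->1 1b->0 1c->1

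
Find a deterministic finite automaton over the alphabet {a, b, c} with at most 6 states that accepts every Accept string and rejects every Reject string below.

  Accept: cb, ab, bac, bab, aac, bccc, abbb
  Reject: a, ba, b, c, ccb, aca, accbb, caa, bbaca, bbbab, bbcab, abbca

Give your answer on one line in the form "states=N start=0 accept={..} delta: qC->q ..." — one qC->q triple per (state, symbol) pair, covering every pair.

State merging on the prefix tree: take the shortest (then alphabetical) example prefix whose next move is undefined and point that move at state 0, else 1, else 2, ...; a target is out if some Accept/Reject pair would then sit in one state with the same input left (inseparable). If every existing state is out, open a new one.
a: 0a undefined. 0a->0: no, ab/b meet in 0 with "b" left. Open state 1: 0a->1.
b: 0b undefined. 0b->0: no, ab/bbbab meet in 1 with "b" left. 0b->1: ok.
c: 0c undefined. 0c->0: no, cb/a meet in 1. 0c->1: ok.
aa: 1a undefined. 1a->0: no, bac/a meet in 1. 1a->1: ok.
ab: 1b undefined. 1b->0: no, cb/bbbab meet in 0. 1b->1: no, cb/a meet in 1. Open state 2: 1b->2.
ac: 1c undefined. 1c->0: ok.
abb: 2b undefined. 2b->0: no, cb/bbbab meet in 2. 2b->1: no, cb/bbbab meet in 2. 2b->2: no, cb/accbb meet in 2. Open state 3: 2b->3.
bba: 2a undefined. 2a->0: ok.
bbc: 2c undefined. 2c->0: no, cb/bbcab meet in 2. 2c->1: no, cb/bbcab meet in 2. 2c->2: ok.
abbb: 3b undefined. 3b->0: ok.
abbc: 3c undefined. 3c->0: ok.
bbba: 3a undefined. 3a->0: ok.
All examples now run through 4 states with every (state, symbol) defined. Accept strings end in {0,2}, Reject strings end in {1,3}; accept={0,2}.

states=4 start=0 accept={0,2} delta: 0a->1 0b->1 0c->1 1a->1 1b->2 1c->0 2a->0 2b->3 2c->2 3a->0 3b->0 3c->0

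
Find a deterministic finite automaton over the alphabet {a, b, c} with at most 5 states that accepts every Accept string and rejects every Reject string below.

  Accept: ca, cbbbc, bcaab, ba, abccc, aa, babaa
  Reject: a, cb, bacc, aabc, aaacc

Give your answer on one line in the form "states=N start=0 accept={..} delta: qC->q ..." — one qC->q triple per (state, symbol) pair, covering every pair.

Fold the examples into a partial DFA from state 0: repeatedly fix the first undefined (state, symbol) met by the shortest-then-alphabetical prefix, trying targets in increasing order and rejecting any under which an Accept and a Reject string meet in one state with the same remainder; add a state when all current targets are rejected. Accepting states are where Accept strings end.
a: 0a undefined. 0a->0: no, aa/a meet in 0. Open state 1: 0a->1.
b: 0b undefined. 0b->0: no, ba/a meet in 1. 0b->1: ok.
c: 0c undefined. 0c->0: no, ca/a meet in 1. 0c->1: ok.
aa: 1a undefined. 1a->0: no, babaa/a meet in 1. 1a->1: no, ca/a meet in 1. Open state 2: 1a->2.
ab: 1b undefined. 1b->0: no, cbbbc/a meet in 1. 1b->1: ok.
bc: 1c undefined. 1c->0: ok.
aaa: 2a undefined. 2a->0: no, cbbbc/aaacc meet in 0. 2a->1: ok.
aab: 2b undefined. 2b->0: ok.
bac: 2c undefined. 2c->0: ok.
All examples now run through 3 states with every (state, symbol) defined. Accept strings end in {0,2}, Reject strings end in {1}; accept={0,2}.

states=3 start=0 accept={0,2} delta: 0a->1 0b->1 0c->1 1a->2 1b->1 1c->0 2a->1 2b->0 2c->0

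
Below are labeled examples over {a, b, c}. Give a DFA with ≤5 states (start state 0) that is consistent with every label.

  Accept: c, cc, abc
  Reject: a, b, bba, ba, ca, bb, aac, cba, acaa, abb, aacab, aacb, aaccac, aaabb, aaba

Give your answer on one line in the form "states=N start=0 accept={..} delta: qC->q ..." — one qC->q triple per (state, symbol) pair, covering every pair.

Fold the examples into a partial DFA from state 0: repeatedly fix the first undefined (state, symbol) met by the shortest-then-alphabetical prefix, trying targets in increasing order and rejecting any under which an Accept and a Reject string meet in one state with the same remainder; add a state when all current targets are rejected. Accepting states are where Accept strings end.
a: 0a undefined. 0a->0: no, c/aac meet in 0 with "c" left. Open state 1: 0a->1.
b: 0b undefined. 0b->0: ok.
c: 0c undefined. 0c->0: no, c/b meet in 0. 0c->1: no, c/a meet in 1. Open state 2: 0c->2.
aa: 1a undefined. 1a->0: no, c/aac meet in 2. 1a->1: ok.
ab: 1b undefined. 1b->0: ok.
ac: 1c undefined. 1c->0: ok.
ca: 2a undefined. 2a->0: no, c/aaccac meet in 2. 2a->1: ok.
cb: 2b undefined. 2b->0: ok.
cc: 2c undefined. 2c->0: no, cc/b meet in 0. 2c->1: no, cc/a meet in 1. 2c->2: ok.
All examples now run through 3 states with every (state, symbol) defined. Accept strings end in {2}, Reject strings end in {0,1}; accept={2}.

states=3 start=0 accept={2} delta: 0a->1 0b->0 0c->2 1a->1 1b->0 1c->0 2a->1 2b->0 2c->2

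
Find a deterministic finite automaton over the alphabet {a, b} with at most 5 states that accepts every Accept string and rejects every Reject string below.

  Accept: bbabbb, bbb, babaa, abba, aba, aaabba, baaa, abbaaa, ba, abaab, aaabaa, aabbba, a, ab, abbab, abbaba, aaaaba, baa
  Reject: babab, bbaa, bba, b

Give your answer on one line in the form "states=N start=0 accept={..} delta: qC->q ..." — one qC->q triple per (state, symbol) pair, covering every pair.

states=5 start=0 accept={0,1,3} delta: 0a->1 0b->2 1a->0 1b->3 2a->0 2b->4 3a->0 3b->0 4a->4 4b->1

Fold the examples into a partial DFA from state 0: repeatedly fix the first undefined (state, symbol) met by the shortest-then-alphabetical prefix, trying targets in increasing order and rejecting any under which an Accept and a Reject string meet in one state with the same remainder; add a state when all current targets are rejected. Accepting states are where Accept strings end.
a: 0a undefined. 0a->0: no, abba/bba meet in 0 with "bba" left. Open state 1: 0a->1.
b: 0b undefined. 0b->0: no, bbb/b meet in 0. 0b->1: no, aba/bba meet in 1 with "ba" left. Open state 2: 0b->2.
aa: 1a undefined. 1a->0: ok.
ab: 1b undefined. 1b->0: no, abaab/b meet in 2. 1b->1: no, abbab/b meet in 2. 1b->2: no, abba/bba meet in 2 with "ba" left. Open state 3: 1b->3.
ba: 2a undefined. 2a->0: ok.
bb: 2b undefined. 2b->0: no, bbb/babab meet in 2. 2b->1: no, babaa/bbaa meet in 1. 2b->2: no, bbabbb/babab meet in 2. 2b->3: no, aba/bba meet in 3 with "a" left. Open state 4: 2b->4.
aba: 3a undefined. 3a->0: ok.
abb: 3b undefined. 3b->0: ok.
bba: 4a undefined. 4a->0: no, babaa/bbaa meet in 1. 4a->1: no, bbabbb/babab meet in 2. 4a->2: no, aba/bbaa meet in 0. 4a->3: no, aba/bbaa meet in 0. 4a->4: ok.
bbb: 4b undefined. 4b->0: no, bbabbb/bbaa meet in 4. 4b->1: ok.
All examples now run through 5 states with every (state, symbol) defined. Accept strings end in {0,1,3}, Reject strings end in {2,4}; accept={0,1,3}.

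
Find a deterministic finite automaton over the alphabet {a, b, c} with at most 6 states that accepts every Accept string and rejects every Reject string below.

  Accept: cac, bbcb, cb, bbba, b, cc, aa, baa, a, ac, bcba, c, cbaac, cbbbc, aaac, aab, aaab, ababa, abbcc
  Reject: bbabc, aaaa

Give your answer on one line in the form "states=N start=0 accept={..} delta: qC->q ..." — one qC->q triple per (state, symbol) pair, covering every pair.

Grow the machine one transition at a time. Run the examples from 0; the earliest place one falls off (shortest prefix, ties alphabetical) gets sent to the lowest-numbered state that keeps every Accept/Reject pair distinguishable — a pair clashes when both reach the same state with identical unread suffix — and to a fresh state only if none does.
a: 0a undefined. 0a->0: no, aa/aaaa meet in 0. Open state 1: 0a->1.
b: 0b undefined. 0b->0: ok.
c: 0c undefined. 0c->0: ok.
aa: 1a undefined. 1a->0: no, bbcb/aaaa meet in 0. 1a->1: no, bbba/aaaa meet in 1. Open state 2: 1a->2.
ab: 1b undefined. 1b->0: no, bbcb/bbabc meet in 0. 1b->1: no, cac/bbabc meet in 1 with "c" left. 1b->2: no, cbaac/bbabc meet in 2 with "c" left. Open state 3: 1b->3.
ac: 1c undefined. 1c->0: ok.
aaa: 2a undefined. 2a->0: no, bbba/aaaa meet in 1. 2a->1: no, aa/aaaa meet in 2. 2a->2: no, aa/aaaa meet in 2. 2a->3: no, aaac/bbabc meet in 3 with "c" left. Open state 4: 2a->4.
aab: 2b undefined. 2b->0: ok.
aba: 3a undefined. 3a->0: ok.
abb: 3b undefined. 3b->0: ok.
aaaa: 4a undefined. 4a->0: no, cac/aaaa meet in 0. 4a->1: no, bbba/aaaa meet in 1. 4a->2: no, aa/aaaa meet in 2. 4a->3: ok.
aaab: 4b undefined. 4b->0: ok.
aaac: 4c undefined. 4c->0: ok.
bbabc: 3c undefined. 3c->0: no, cac/bbabc meet in 0. 3c->1: no, bbba/bbabc meet in 1. 3c->2: no, aa/bbabc meet in 2. 3c->3: ok.
cbaac: 2c undefined. 2c->0: ok.
All examples now run through 5 states with every (state, symbol) defined. Accept strings end in {0,1,2}, Reject strings end in {3}; accept={0,1,2}.

states=5 start=0 accept={0,1,2} delta: 0a->1 0b->0 0c->0 1a->2 1b->3 1c->0 2a->4 2b->0 2c->0 3a->0 3b->0 3c->3 4a->3 4b->0 4c->0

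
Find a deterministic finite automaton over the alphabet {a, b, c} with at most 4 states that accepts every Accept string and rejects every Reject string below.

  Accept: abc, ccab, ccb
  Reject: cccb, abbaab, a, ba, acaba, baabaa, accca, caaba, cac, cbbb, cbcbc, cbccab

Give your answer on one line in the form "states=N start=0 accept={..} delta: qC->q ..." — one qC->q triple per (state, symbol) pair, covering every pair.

State merging on the prefix tree: take the shortest (then alphabetical) example prefix whose next move is undefined and point that move at state 0, else 1, else 2, ...; a target is out if some Accept/Reject pair would then sit in one state with the same input left (inseparable). If every existing state is out, open a new one.
a: 0a undefined. 0a->0: ok.
b: 0b undefined. 0b->0: ok.
c: 0c undefined. 0c->0: no, abc/cccb meet in 0. Open state 1: 0c->1.
ca: 1a undefined. 1a->0: no, abc/cac meet in 1. 1a->1: ok.
cb: 1b undefined. 1b->0: no, abc/cbcbc meet in 1. 1b->1: no, abc/acaba meet in 1. Open state 2: 1b->2.
cc: 1c undefined. 1c->0: no, abc/accca meet in 1. 1c->1: no, abc/accca meet in 1. 1c->2: ok.
cbb: 2b undefined. 2b->0: no, ccb/abbaab meet in 0. 2b->1: ok.
cbc: 2c undefined. 2c->0: no, abc/cbcbc meet in 1. 2c->1: no, abc/accca meet in 1. 2c->2: no, abc/cccb meet in 1. Open state 3: 2c->3.
cca: 2a undefined. 2a->0: no, ccab/abbaab meet in 0. 2a->1: no, abc/acaba meet in 1. 2a->2: ok.
cbcb: 3b undefined. 3b->0: no, abc/cbcbc meet in 1. 3b->1: no, abc/cccb meet in 1. 3b->2: ok.
cbcc: 3c undefined. 3c->0: ok.
accca: 3a undefined. 3a->0: ok.
All examples now run through 4 states with every (state, symbol) defined. Accept strings end in {1}, Reject strings end in {0,2,3}; accept={1}.

states=4 start=0 accept={1} delta: 0a->0 0b->0 0c->1 1a->1 1b->2 1c->2 2a->2 2b->1 2c->3 3a->0 3b->2 3c->0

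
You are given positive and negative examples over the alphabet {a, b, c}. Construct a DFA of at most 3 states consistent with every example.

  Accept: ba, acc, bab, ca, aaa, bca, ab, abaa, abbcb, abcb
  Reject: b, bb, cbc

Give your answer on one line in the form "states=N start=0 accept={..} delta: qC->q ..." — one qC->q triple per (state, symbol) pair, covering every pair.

Fold the examples into a partial DFA from state 0: repeatedly fix the first undefined (state, symbol) met by the shortest-then-alphabetical prefix, trying targets in increasing order and rejecting any under which an Accept and a Reject string meet in one state with the same remainder; add a state when all current targets are rejected. Accepting states are where Accept strings end.
a: 0a undefined. 0a->0: no, ab/b meet in 0 with "b" left. Open state 1: 0a->1.
b: 0b undefined. 0b->0: ok.
c: 0c undefined. 0c->0: ok.
aa: 1a undefined. 1a->0: ok.
ab: 1b undefined. 1b->0: no, bab/b meet in 0. 1b->1: ok.
ac: 1c undefined. 1c->0: no, acc/b meet in 0. 1c->1: ok.
All examples now run through 2 states with every (state, symbol) defined. Accept strings end in {1}, Reject strings end in {0}; accept={1}.

states=2 start=0 accept={1} delta: 0a->1 0b->0 0c->0 1a->0 1b->1 1c->1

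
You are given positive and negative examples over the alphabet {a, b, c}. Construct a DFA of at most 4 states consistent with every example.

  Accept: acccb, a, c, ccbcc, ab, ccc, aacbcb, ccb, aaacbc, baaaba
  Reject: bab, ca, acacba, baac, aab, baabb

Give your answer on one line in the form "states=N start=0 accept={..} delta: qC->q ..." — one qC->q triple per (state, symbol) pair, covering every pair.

Grow the machine one transition at a time. Run the examples from 0; the earliest place one falls off (shortest prefix, ties alphabetical) gets sent to the lowest-numbered state that keeps every Accept/Reject pair distinguishable — a pair clashes when both reach the same state with identical unread suffix — and to a fresh state only if none does.
a: 0a undefined. 0a->0: no, ab/aab meet in 0 with "b" left. Open state 1: 0a->1.
b: 0b undefined. 0b->0: no, ab/bab meet in 1 with "b" left. 0b->1: ok.
c: 0c undefined. 0c->0: no, a/ca meet in 1. 0c->1: ok.
aa: 1a undefined. 1a->0: no, a/bab meet in 1. 1a->1: no, a/ca meet in 1. Open state 2: 1a->2.
ab: 1b undefined. 1b->0: ok.
ac: 1c undefined. 1c->0: ok.
aaa: 2a undefined. 2a->0: no, acccb/baac meet in 1. 2a->1: no, acccb/baabb meet in 1. 2a->2: ok.
aab: 2b undefined. 2b->0: no, acccb/baabb meet in 1. 2b->1: no, acccb/bab meet in 1. 2b->2: no, baaaba/bab meet in 2. Open state 3: 2b->3.
aac: 2c undefined. 2c->0: no, ab/baac meet in 0. 2c->1: no, acccb/baac meet in 1. 2c->2: ok.
aacbc: 3c undefined. 3c->0: ok.
baabb: 3b undefined. 3b->0: no, ab/baabb meet in 0. 3b->1: no, acccb/baabb meet in 1. 3b->2: ok.
baaaba: 3a undefined. 3a->0: ok.
All examples now run through 4 states with every (state, symbol) defined. Accept strings end in {0,1}, Reject strings end in {2,3}; accept={0,1}.

states=4 start=0 accept={0,1} delta: 0a->1 0b->1 0c->1 1a->2 1b->0 1c->0 2a->2 2b->3 2c->2 3a->0 3b->2 3c->0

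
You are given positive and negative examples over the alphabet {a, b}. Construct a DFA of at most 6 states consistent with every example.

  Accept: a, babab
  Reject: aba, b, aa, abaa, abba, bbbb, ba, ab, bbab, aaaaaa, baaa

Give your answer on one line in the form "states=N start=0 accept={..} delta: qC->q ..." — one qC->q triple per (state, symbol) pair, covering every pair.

states=5 start=0 accept={1} delta: 0a->1 0b->2 1a->0 1b->2 2a->3 2b->2 3a->2 3b->4 4a->4 4b->1

Grow the machine one transition at a time. Run the examples from 0; the earliest place one falls off (shortest prefix, ties alphabetical) gets sent to the lowest-numbered state that keeps every Accept/Reject pair distinguishable — a pair clashes when both reach the same state with identical unread suffix — and to a fresh state only if none does.
a: 0a undefined. 0a->0: no, a/aa meet in 0. Open state 1: 0a->1.
b: 0b undefined. 0b->0: no, a/ba meet in 1. 0b->1: no, a/b meet in 1. Open state 2: 0b->2.
aa: 1a undefined. 1a->0: ok.
ab: 1b undefined. 1b->0: no, a/aba meet in 1. 1b->1: no, a/abaa meet in 1. 1b->2: ok.
ba: 2a undefined. 2a->0: no, a/abaa meet in 1. 2a->1: no, a/aba meet in 1. 2a->2: no, babab/bbab meet in 2 with "bab" left. Open state 3: 2a->3.
bb: 2b undefined. 2b->0: no, a/abba meet in 1. 2b->1: no, a/bbbb meet in 1. 2b->2: ok.
baa: 3a undefined. 3a->0: no, a/baaa meet in 1. 3a->1: no, a/abaa meet in 1. 3a->2: ok.
bab: 3b undefined. 3b->0: no, babab/b meet in 2. 3b->1: no, a/bbab meet in 1. 3b->2: no, babab/b meet in 2. 3b->3: no, babab/b meet in 2. Open state 4: 3b->4.
baba: 4a undefined. 4a->0: no, babab/b meet in 2. 4a->1: no, babab/b meet in 2. 4a->2: no, babab/b meet in 2. 4a->3: no, babab/bbab meet in 4. 4a->4: ok.
babab: 4b undefined. 4b->0: no, babab/aa meet in 0. 4b->1: ok.
All examples now run through 5 states with every (state, symbol) defined. Accept strings end in {1}, Reject strings end in {0,2,3,4}; accept={1}.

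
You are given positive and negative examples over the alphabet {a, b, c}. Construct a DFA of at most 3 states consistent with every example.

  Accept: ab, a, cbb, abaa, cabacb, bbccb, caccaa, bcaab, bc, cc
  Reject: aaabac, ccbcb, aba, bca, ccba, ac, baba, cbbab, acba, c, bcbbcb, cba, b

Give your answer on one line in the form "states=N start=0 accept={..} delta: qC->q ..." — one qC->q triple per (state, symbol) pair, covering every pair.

Fold the examples into a partial DFA from state 0: repeatedly fix the first undefined (state, symbol) met by the shortest-then-alphabetical prefix, trying targets in increasing order and rejecting any under which an Accept and a Reject string meet in one state with the same remainder; add a state when all current targets are rejected. Accepting states are where Accept strings end.
a: 0a undefined. 0a->0: no, ab/b meet in 0 with "b" left. Open state 1: 0a->1.
b: 0b undefined. 0b->0: no, bc/c meet in 0 with "c" left. 0b->1: no, a/b meet in 1. Open state 2: 0b->2.
c: 0c undefined. 0c->0: no, cc/c meet in 0. 0c->1: no, a/c meet in 1. 0c->2: ok.
aa: 1a undefined. 1a->0: ok.
ab: 1b undefined. 1b->0: no, a/aba meet in 1. 1b->1: ok.
ac: 1c undefined. 1c->0: ok.
ba: 2a undefined. 2a->0: ok.
bb: 2b undefined. 2b->0: no, ab/cba meet in 1. 2b->1: ok.
bc: 2c undefined. 2c->0: no, ab/bca meet in 1. 2c->1: ok.
All examples now run through 3 states with every (state, symbol) defined. Accept strings end in {1}, Reject strings end in {0,2}; accept={1}.

states=3 start=0 accept={1} delta: 0a->1 0b->2 0c->2 1a->0 1b->1 1c->0 2a->0 2b->1 2c->1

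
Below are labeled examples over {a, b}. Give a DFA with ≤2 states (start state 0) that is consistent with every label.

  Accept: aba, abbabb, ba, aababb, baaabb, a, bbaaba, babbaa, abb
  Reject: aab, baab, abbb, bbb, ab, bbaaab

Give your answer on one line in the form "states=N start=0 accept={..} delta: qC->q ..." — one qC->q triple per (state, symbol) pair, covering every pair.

states=2 start=0 accept={0} delta: 0a->0 0b->1 1a->0 1b->0

State merging on the prefix tree: take the shortest (then alphabetical) example prefix whose next move is undefined and point that move at state 0, else 1, else 2, ...; a target is out if some Accept/Reject pair would then sit in one state with the same input left (inseparable). If every existing state is out, open a new one.
a: 0a undefined. 0a->0: ok.
b: 0b undefined. 0b->0: no, aba/aab meet in 0. Open state 1: 0b->1.
ba: 1a undefined. 1a->0: ok.
bb: 1b undefined. 1b->0: ok.
All examples now run through 2 states with every (state, symbol) defined. Accept strings end in {0}, Reject strings end in {1}; accept={0}.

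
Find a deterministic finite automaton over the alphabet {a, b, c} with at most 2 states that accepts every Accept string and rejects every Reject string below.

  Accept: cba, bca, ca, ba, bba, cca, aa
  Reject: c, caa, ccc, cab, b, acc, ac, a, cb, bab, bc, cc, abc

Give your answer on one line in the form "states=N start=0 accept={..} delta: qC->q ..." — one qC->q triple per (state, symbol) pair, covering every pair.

states=2 start=0 accept={0} delta: 0a->1 0b->1 0c->1 1a->0 1b->1 1c->1

Fold the examples into a partial DFA from state 0: repeatedly fix the first undefined (state, symbol) met by the shortest-then-alphabetical prefix, trying targets in increasing order and rejecting any under which an Accept and a Reject string meet in one state with the same remainder; add a state when all current targets are rejected. Accepting states are where Accept strings end.
a: 0a undefined. 0a->0: no, aa/a meet in 0. Open state 1: 0a->1.
b: 0b undefined. 0b->0: no, ba/a meet in 1. 0b->1: ok.
c: 0c undefined. 0c->0: no, cba/caa meet in 1 with "a" left. 0c->1: ok.
aa: 1a undefined. 1a->0: ok.
ab: 1b undefined. 1b->0: no, cba/c meet in 1. 1b->1: ok.
ac: 1c undefined. 1c->0: no, cba/ac meet in 0. 1c->1: ok.
All examples now run through 2 states with every (state, symbol) defined. Accept strings end in {0}, Reject strings end in {1}; accept={0}.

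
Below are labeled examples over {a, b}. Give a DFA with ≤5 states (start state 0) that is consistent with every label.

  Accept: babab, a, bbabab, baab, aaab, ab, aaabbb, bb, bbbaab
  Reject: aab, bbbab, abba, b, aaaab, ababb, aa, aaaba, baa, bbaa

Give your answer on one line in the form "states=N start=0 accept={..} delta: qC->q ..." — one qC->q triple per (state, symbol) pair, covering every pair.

states=5 start=0 accept={1,3} delta: 0a->1 0b->2 1a->0 1b->3 2a->2 2b->3 3a->2 3b->4 4a->0 4b->1

State merging on the prefix tree: take the shortest (then alphabetical) example prefix whose next move is undefined and point that move at state 0, else 1, else 2, ...; a target is out if some Accept/Reject pair would then sit in one state with the same input left (inseparable). If every existing state is out, open a new one.
a: 0a undefined. 0a->0: no, a/aa meet in 0. Open state 1: 0a->1.
b: 0b undefined. 0b->0: no, baab/aab meet in 1 with "ab" left. 0b->1: no, a/b meet in 1. Open state 2: 0b->2.
aa: 1a undefined. 1a->0: ok.
ab: 1b undefined. 1b->0: no, a/aaaba meet in 1. 1b->1: no, bb/ababb meet in 2 with "b" left. 1b->2: no, aaab/aab meet in 2. Open state 3: 1b->3.
ba: 2a undefined. 2a->0: no, babab/aab meet in 2. 2a->1: no, baab/aab meet in 2. 2a->2: ok.
bb: 2b undefined. 2b->0: no, baab/bbbab meet in 0. 2b->1: no, babab/aab meet in 2. 2b->2: no, babab/aab meet in 2. 2b->3: ok.
aba: 3a undefined. 3a->0: no, babab/aab meet in 2. 3a->1: no, a/aaaba meet in 1. 3a->2: ok.
abb: 3b undefined. 3b->0: no, babab/bbbab meet in 3. 3b->1: no, a/ababb meet in 1. 3b->2: no, babab/bbbab meet in 3. 3b->3: no, babab/bbbab meet in 3. Open state 4: 3b->4.
abba: 4a undefined. 4a->0: ok.
aaabbb: 4b undefined. 4b->0: no, aaabbb/abba meet in 0. 4b->1: ok.
All examples now run through 5 states with every (state, symbol) defined. Accept strings end in {1,3}, Reject strings end in {0,2,4}; accept={1,3}.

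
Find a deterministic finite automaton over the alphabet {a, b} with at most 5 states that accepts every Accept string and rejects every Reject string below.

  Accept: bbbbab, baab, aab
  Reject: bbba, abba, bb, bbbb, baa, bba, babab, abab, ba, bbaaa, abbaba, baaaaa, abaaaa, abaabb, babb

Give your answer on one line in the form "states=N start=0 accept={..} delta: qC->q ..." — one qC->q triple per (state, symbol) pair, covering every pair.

Grow the machine one transition at a time. Run the examples from 0; the earliest place one falls off (shortest prefix, ties alphabetical) gets sent to the lowest-numbered state that keeps every Accept/Reject pair distinguishable — a pair clashes when both reach the same state with identical unread suffix — and to a fresh state only if none does.
a: 0a undefined. 0a->0: ok.
b: 0b undefined. 0b->0: no, bbbbab/bbba meet in 0. Open state 1: 0b->1.
ba: 1a undefined. 1a->0: no, baab/babab meet in 1. 1a->1: no, baab/bb meet in 1 with "b" left. Open state 2: 1a->2.
bb: 1b undefined. 1b->0: ok.
baa: 2a undefined. 2a->0: ok.
bab: 2b undefined. 2b->0: no, bbbbab/babab meet in 1. 2b->1: no, bbbbab/babab meet in 1. 2b->2: no, bbbbab/babab meet in 1. Open state 3: 2b->3.
baba: 3a undefined. 3a->0: no, bbbbab/babab meet in 1. 3a->1: ok.
babb: 3b undefined. 3b->0: ok.
All examples now run through 4 states with every (state, symbol) defined. Accept strings end in {1}, Reject strings end in {0,2,3}; accept={1}.

states=4 start=0 accept={1} delta: 0a->0 0b->1 1a->2 1b->0 2a->0 2b->3 3a->1 3b->0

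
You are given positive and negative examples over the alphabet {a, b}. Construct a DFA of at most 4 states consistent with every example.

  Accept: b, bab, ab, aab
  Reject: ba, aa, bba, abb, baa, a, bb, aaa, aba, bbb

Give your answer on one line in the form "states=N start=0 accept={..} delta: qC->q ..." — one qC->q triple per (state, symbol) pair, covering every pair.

Grow the machine one transition at a time. Run the examples from 0; the earliest place one falls off (shortest prefix, ties alphabetical) gets sent to the lowest-numbered state that keeps every Accept/Reject pair distinguishable — a pair clashes when both reach the same state with identical unread suffix — and to a fresh state only if none does.
a: 0a undefined. 0a->0: ok.
b: 0b undefined. 0b->0: no, b/ba meet in 0. Open state 1: 0b->1.
ba: 1a undefined. 1a->0: ok.
bb: 1b undefined. 1b->0: no, b/bbb meet in 1. 1b->1: no, b/abb meet in 1. Open state 2: 1b->2.
bba: 2a undefined. 2a->0: ok.
bbb: 2b undefined. 2b->0: ok.
All examples now run through 3 states with every (state, symbol) defined. Accept strings end in {1}, Reject strings end in {0,2}; accept={1}.

states=3 start=0 accept={1} delta: 0a->0 0b->1 1a->0 1b->2 2a->0 2b->0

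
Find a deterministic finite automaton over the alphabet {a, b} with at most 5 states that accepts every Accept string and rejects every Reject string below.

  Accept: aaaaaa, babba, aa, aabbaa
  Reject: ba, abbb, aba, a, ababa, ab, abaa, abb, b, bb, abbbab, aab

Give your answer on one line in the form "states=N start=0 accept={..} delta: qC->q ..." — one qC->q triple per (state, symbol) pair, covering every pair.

states=4 start=0 accept={2} delta: 0a->1 0b->0 1a->2 1b->3 2a->1 2b->0 3a->0 3b->1

Grow the machine one transition at a time. Run the examples from 0; the earliest place one falls off (shortest prefix, ties alphabetical) gets sent to the lowest-numbered state that keeps every Accept/Reject pair distinguishable — a pair clashes when both reach the same state with identical unread suffix — and to a fresh state only if none does.
a: 0a undefined. 0a->0: no, aaaaaa/a meet in 0. Open state 1: 0a->1.
b: 0b undefined. 0b->0: ok.
aa: 1a undefined. 1a->0: no, aaaaaa/b meet in 0. 1a->1: no, aaaaaa/ba meet in 1. Open state 2: 1a->2.
ab: 1b undefined. 1b->0: no, babba/ba meet in 1. 1b->1: no, babba/aba meet in 2. 1b->2: no, aa/ab meet in 2. Open state 3: 1b->3.
aaa: 2a undefined. 2a->0: no, aaaaaa/b meet in 0. 2a->1: ok.
aab: 2b undefined. 2b->0: ok.
aba: 3a undefined. 3a->0: ok.
abb: 3b undefined. 3b->0: no, babba/ba meet in 1. 3b->1: ok.
All examples now run through 4 states with every (state, symbol) defined. Accept strings end in {2}, Reject strings end in {0,1,3}; accept={2}.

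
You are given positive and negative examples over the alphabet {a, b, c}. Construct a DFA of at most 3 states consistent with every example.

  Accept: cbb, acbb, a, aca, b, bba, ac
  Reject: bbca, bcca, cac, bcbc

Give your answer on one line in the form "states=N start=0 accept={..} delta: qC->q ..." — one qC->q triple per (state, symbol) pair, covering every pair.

states=3 start=0 accept={0,1} delta: 0a->0 0b->1 0c->1 1a->1 1b->1 1c->2 2a->2 2b->1 2c->2

State merging on the prefix tree: take the shortest (then alphabetical) example prefix whose next move is undefined and point that move at state 0, else 1, else 2, ...; a target is out if some Accept/Reject pair would then sit in one state with the same input left (inseparable). If every existing state is out, open a new one.
a: 0a undefined. 0a->0: ok.
b: 0b undefined. 0b->0: no, aca/bbca meet in 0 with "ca" left. Open state 1: 0b->1.
c: 0c undefined. 0c->0: no, a/cac meet in 0. 0c->1: ok.
bb: 1b undefined. 1b->0: no, aca/bbca meet in 1 with "a" left. 1b->1: ok.
bc: 1c undefined. 1c->0: no, a/bbca meet in 0. 1c->1: no, cbb/bcbc meet in 1. Open state 2: 1c->2.
ca: 1a undefined. 1a->0: no, cbb/cac meet in 1. 1a->1: ok.
bcb: 2b undefined. 2b->0: no, cbb/bcbc meet in 1. 2b->1: ok.
bcc: 2c undefined. 2c->0: no, a/bcca meet in 0. 2c->1: no, cbb/bcca meet in 1. 2c->2: ok.
bbca: 2a undefined. 2a->0: no, a/bbca meet in 0. 2a->1: no, cbb/bbca meet in 1. 2a->2: ok.
All examples now run through 3 states with every (state, symbol) defined. Accept strings end in {0,1}, Reject strings end in {2}; accept={0,1}.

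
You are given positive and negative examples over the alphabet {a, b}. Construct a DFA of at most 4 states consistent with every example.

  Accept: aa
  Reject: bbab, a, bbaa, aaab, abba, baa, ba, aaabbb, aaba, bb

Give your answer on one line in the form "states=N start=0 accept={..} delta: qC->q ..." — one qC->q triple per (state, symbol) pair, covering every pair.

states=3 start=0 accept={0} delta: 0a->1 0b->2 1a->0 1b->2 2a->2 2b->2

Grow the machine one transition at a time. Run the examples from 0; the earliest place one falls off (shortest prefix, ties alphabetical) gets sent to the lowest-numbered state that keeps every Accept/Reject pair distinguishable — a pair clashes when both reach the same state with identical unread suffix — and to a fresh state only if none does.
a: 0a undefined. 0a->0: no, aa/a meet in 0. Open state 1: 0a->1.
b: 0b undefined. 0b->0: no, aa/bbaa meet in 1 with "a" left. 0b->1: no, aa/ba meet in 1 with "a" left. Open state 2: 0b->2.
aa: 1a undefined. 1a->0: ok.
ab: 1b undefined. 1b->0: no, aa/aaab meet in 0. 1b->1: no, aa/abba meet in 0. 1b->2: ok.
ba: 2a undefined. 2a->0: no, aa/ba meet in 0. 2a->1: no, aa/baa meet in 0. 2a->2: ok.
bb: 2b undefined. 2b->0: no, aa/bbaa meet in 0. 2b->1: no, aa/abba meet in 0. 2b->2: ok.
All examples now run through 3 states with every (state, symbol) defined. Accept strings end in {0}, Reject strings end in {1,2}; accept={0}.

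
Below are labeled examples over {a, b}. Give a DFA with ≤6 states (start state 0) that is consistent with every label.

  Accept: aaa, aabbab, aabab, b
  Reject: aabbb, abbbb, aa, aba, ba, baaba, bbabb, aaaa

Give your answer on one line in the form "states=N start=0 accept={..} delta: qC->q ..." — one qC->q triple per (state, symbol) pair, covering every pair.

states=4 start=0 accept={0,3} delta: 0a->1 0b->0 1a->2 1b->1 2a->0 2b->3 3a->2 3b->1

Grow the machine one transition at a time. Run the examples from 0; the earliest place one falls off (shortest prefix, ties alphabetical) gets sent to the lowest-numbered state that keeps every Accept/Reject pair distinguishable — a pair clashes when both reach the same state with identical unread suffix — and to a fresh state only if none does.
a: 0a undefined. 0a->0: no, aaa/aa meet in 0. Open state 1: 0a->1.
b: 0b undefined. 0b->0: ok.
aa: 1a undefined. 1a->0: no, aaa/ba meet in 1. 1a->1: no, aaa/aa meet in 1. Open state 2: 1a->2.
ab: 1b undefined. 1b->0: no, b/abbbb meet in 0. 1b->1: ok.
aaa: 2a undefined. 2a->0: ok.
aab: 2b undefined. 2b->0: no, aaa/aabbb meet in 0. 2b->1: no, aabbab/aabbb meet in 1. 2b->2: no, aaa/baaba meet in 0. Open state 3: 2b->3.
aaba: 3a undefined. 3a->0: no, aaa/baaba meet in 0. 3a->1: no, aabab/abbbb meet in 1. 3a->2: ok.
aabb: 3b undefined. 3b->0: no, aaa/aabbb meet in 0. 3b->1: ok.
All examples now run through 4 states with every (state, symbol) defined. Accept strings end in {0,3}, Reject strings end in {1,2}; accept={0,3}.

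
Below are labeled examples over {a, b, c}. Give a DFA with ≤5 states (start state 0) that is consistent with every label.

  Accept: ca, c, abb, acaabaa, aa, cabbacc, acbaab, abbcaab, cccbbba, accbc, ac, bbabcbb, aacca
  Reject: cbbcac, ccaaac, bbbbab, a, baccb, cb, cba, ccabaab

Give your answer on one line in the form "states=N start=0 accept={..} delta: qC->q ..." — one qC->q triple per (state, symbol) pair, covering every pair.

Fold the examples into a partial DFA from state 0: repeatedly fix the first undefined (state, symbol) met by the shortest-then-alphabetical prefix, trying targets in increasing order and rejecting any under which an Accept and a Reject string meet in one state with the same remainder; add a state when all current targets are rejected. Accepting states are where Accept strings end.
a: 0a undefined. 0a->0: no, aa/a meet in 0. Open state 1: 0a->1.
b: 0b undefined. 0b->0: ok.
c: 0c undefined. 0c->0: no, ca/a meet in 1. 0c->1: no, c/a meet in 1. Open state 2: 0c->2.
aa: 1a undefined. 1a->0: ok.
ab: 1b undefined. 1b->0: no, abb/bbbbab meet in 0. 1b->1: no, abb/bbbbab meet in 1. 1b->2: no, c/bbbbab meet in 2. Open state 3: 1b->3.
ac: 1c undefined. 1c->0: ok.
ca: 2a undefined. 2a->0: ok.
cb: 2b undefined. 2b->0: no, ca/baccb meet in 0. 2b->1: no, ca/cba meet in 0. 2b->2: no, ca/cba meet in 0. 2b->3: ok.
cc: 2c undefined. 2c->0: no, ca/ccaaac meet in 0. 2c->1: no, ca/ccabaab meet in 0. 2c->2: no, ca/ccabaab meet in 0. 2c->3: no, aacca/cba meet in 3 with "a" left. Open state 4: 2c->4.
abb: 3b undefined. 3b->0: no, c/cbbcac meet in 2. 3b->1: no, ca/cbbcac meet in 0. 3b->2: ok.
cba: 3a undefined. 3a->0: no, ca/cba meet in 0. 3a->1: ok.
cca: 4a undefined. 4a->0: no, ca/ccabaab meet in 0. 4a->1: no, ca/cbbcac meet in 0. 4a->2: no, ca/ccaaac meet in 0. 4a->3: no, c/ccaaac meet in 2. 4a->4: ok.
ccc: 4c undefined. 4c->0: no, ca/cbbcac meet in 0. 4c->1: no, cccbbba/cbbcac meet in 1. 4c->2: no, c/cbbcac meet in 2. 4c->3: ok.
ccab: 4b undefined. 4b->0: no, ca/ccabaab meet in 0. 4b->1: no, abbcaab/a meet in 1. 4b->2: ok.
accbc: 3c undefined. 3c->0: ok.
All examples now run through 5 states with every (state, symbol) defined. Accept strings end in {0,2,4}, Reject strings end in {1,3}; accept={0,2,4}.

states=5 start=0 accept={0,2,4} delta: 0a->1 0b->0 0c->2 1a->0 1b->3 1c->0 2a->0 2b->3 2c->4 3a->1 3b->2 3c->0 4a->4 4b->2 4c->3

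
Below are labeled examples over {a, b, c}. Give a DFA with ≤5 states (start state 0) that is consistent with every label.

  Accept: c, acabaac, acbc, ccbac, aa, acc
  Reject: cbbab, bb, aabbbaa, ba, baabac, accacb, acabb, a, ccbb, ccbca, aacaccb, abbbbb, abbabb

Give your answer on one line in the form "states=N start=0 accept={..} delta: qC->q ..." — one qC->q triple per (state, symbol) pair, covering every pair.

Fold the examples into a partial DFA from state 0: repeatedly fix the first undefined (state, symbol) met by the shortest-then-alphabetical prefix, trying targets in increasing order and rejecting any under which an Accept and a Reject string meet in one state with the same remainder; add a state when all current targets are rejected. Accepting states are where Accept strings end.
a: 0a undefined. 0a->0: no, aa/a meet in 0. Open state 1: 0a->1.
b: 0b undefined. 0b->0: ok.
c: 0c undefined. 0c->0: no, c/bb meet in 0. 0c->1: no, c/ba meet in 1. Open state 2: 0c->2.
aa: 1a undefined. 1a->0: no, aa/bb meet in 0. 1a->1: no, aa/ba meet in 1. 1a->2: ok.
ab: 1b undefined. 1b->0: ok.
ac: 1c undefined. 1c->0: ok.
cb: 2b undefined. 2b->0: no, c/aabbbaa meet in 2. 2b->1: no, c/aabbbaa meet in 2. 2b->2: ok.
cc: 2c undefined. 2c->0: no, c/aacaccb meet in 2. 2c->1: no, acabaac/ba meet in 1. 2c->2: no, c/ccbb meet in 2. Open state 3: 2c->3.
ccb: 3b undefined. 3b->0: no, ccbac/bb meet in 0. 3b->1: ok.
aaca: 3a undefined. 3a->0: ok.
acca: 2a undefined. 2a->0: no, c/baabac meet in 2. 2a->1: no, c/aabbbaa meet in 2. 2a->2: no, c/cbbab meet in 2. 2a->3: ok.
accac: 3c undefined. 3c->0: ok.
All examples now run through 4 states with every (state, symbol) defined. Accept strings end in {2,3}, Reject strings end in {0,1}; accept={2,3}.

states=4 start=0 accept={2,3} delta: 0a->1 0b->0 0c->2 1a->2 1b->0 1c->0 2a->3 2b->2 2c->3 3a->0 3b->1 3c->0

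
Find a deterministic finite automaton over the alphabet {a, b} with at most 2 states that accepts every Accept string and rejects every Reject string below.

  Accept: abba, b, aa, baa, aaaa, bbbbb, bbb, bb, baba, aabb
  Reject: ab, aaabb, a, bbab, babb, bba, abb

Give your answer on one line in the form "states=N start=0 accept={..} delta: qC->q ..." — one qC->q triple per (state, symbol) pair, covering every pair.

State merging on the prefix tree: take the shortest (then alphabetical) example prefix whose next move is undefined and point that move at state 0, else 1, else 2, ...; a target is out if some Accept/Reject pair would then sit in one state with the same input left (inseparable). If every existing state is out, open a new one.
a: 0a undefined. 0a->0: no, abba/bba meet in 0 with "bba" left. Open state 1: 0a->1.
b: 0b undefined. 0b->0: ok.
aa: 1a undefined. 1a->0: ok.
ab: 1b undefined. 1b->0: no, abba/a meet in 1. 1b->1: ok.
All examples now run through 2 states with every (state, symbol) defined. Accept strings end in {0}, Reject strings end in {1}; accept={0}.

states=2 start=0 accept={0} delta: 0a->1 0b->0 1a->0 1b->1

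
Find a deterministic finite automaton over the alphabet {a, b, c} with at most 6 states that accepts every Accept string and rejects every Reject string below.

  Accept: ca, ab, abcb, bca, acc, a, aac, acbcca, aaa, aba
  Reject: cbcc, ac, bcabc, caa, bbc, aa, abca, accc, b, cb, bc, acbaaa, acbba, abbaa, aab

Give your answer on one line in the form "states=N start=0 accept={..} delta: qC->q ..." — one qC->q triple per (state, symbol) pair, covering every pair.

Fold the examples into a partial DFA from state 0: repeatedly fix the first undefined (state, symbol) met by the shortest-then-alphabetical prefix, trying targets in increasing order and rejecting any under which an Accept and a Reject string meet in one state with the same remainder; add a state when all current targets are rejected. Accepting states are where Accept strings end.
a: 0a undefined. 0a->0: no, ab/b meet in 0 with "b" left. Open state 1: 0a->1.
b: 0b undefined. 0b->0: ok.
c: 0c undefined. 0c->0: ok.
aa: 1a undefined. 1a->0: no, aac/cbcc meet in 0. 1a->1: no, ca/caa meet in 1. Open state 2: 1a->2.
ab: 1b undefined. 1b->0: no, ca/abca meet in 1. 1b->1: no, aaa/abbaa meet in 2 with "a" left. 1b->2: no, ab/caa meet in 2. Open state 3: 1b->3.
ac: 1c undefined. 1c->0: no, ca/acbba meet in 1. 1c->1: no, ca/ac meet in 1. 1c->2: ok.
aaa: 2a undefined. 2a->0: no, aaa/cbcc meet in 0. 2a->1: ok.
aab: 2b undefined. 2b->0: no, ca/acbaaa meet in 1. 2b->1: no, ca/aab meet in 1. 2b->2: no, ca/acbaaa meet in 1. 2b->3: no, ab/aab meet in 3. Open state 4: 2b->4.
aac: 2c undefined. 2c->0: no, acc/cbcc meet in 0. 2c->1: ok.
aba: 3a undefined. 3a->0: no, aba/cbcc meet in 0. 3a->1: ok.
abb: 3b undefined. 3b->0: ok.
abc: 3c undefined. 3c->0: no, ca/abca meet in 1. 3c->1: no, ca/bcabc meet in 1. 3c->2: no, ca/abca meet in 1. 3c->3: no, ca/abca meet in 1. 3c->4: ok.
abca: 4a undefined. 4a->0: ok.
abcb: 4b undefined. 4b->0: no, ca/acbba meet in 1. 4b->1: ok.
acbc: 4c undefined. 4c->0: ok.
All examples now run through 5 states with every (state, symbol) defined. Accept strings end in {1,3}, Reject strings end in {0,2,4}; accept={1,3}.

states=5 start=0 accept={1,3} delta: 0a->1 0b->0 0c->0 1a->2 1b->3 1c->2 2a->1 2b->4 2c->1 3a->1 3b->0 3c->4 4a->0 4b->1 4c->0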